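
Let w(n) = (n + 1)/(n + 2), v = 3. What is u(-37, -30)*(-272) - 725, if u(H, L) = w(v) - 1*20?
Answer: 22487/5 ≈ 4497.4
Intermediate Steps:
w(n) = (1 + n)/(2 + n)
u(H, L) = -96/5 (u(H, L) = (1 + 3)/(2 + 3) - 1*20 = 4/5 - 20 = (⅕)*4 - 20 = ⅘ - 20 = -96/5)
u(-37, -30)*(-272) - 725 = -96/5*(-272) - 725 = 26112/5 - 725 = 22487/5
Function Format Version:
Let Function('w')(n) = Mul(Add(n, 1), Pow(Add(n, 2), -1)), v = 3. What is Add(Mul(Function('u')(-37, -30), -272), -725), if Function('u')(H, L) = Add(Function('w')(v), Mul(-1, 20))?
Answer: Rational(22487, 5) ≈ 4497.4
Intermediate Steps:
Function('w')(n) = Mul(Pow(Add(2, n), -1), Add(1, n)) (Function('w')(n) = Mul(Add(1, n), Pow(Add(2, n), -1)) = Mul(Pow(Add(2, n), -1), Add(1, n)))
Function('u')(H, L) = Rational(-96, 5) (Function('u')(H, L) = Add(Mul(Pow(Add(2, 3), -1), Add(1, 3)), Mul(-1, 20)) = Add(Mul(Pow(5, -1), 4), -20) = Add(Mul(Rational(1, 5), 4), -20) = Add(Rational(4, 5), -20) = Rational(-96, 5))
Add(Mul(Function('u')(-37, -30), -272), -725) = Add(Mul(Rational(-96, 5), -272), -725) = Add(Rational(26112, 5), -725) = Rational(22487, 5)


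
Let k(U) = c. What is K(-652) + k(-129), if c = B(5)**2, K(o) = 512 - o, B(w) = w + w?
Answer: 1264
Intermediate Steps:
B(w) = 2*w
c = 100 (c = (2*5)**2 = 10**2 = 100)
k(U) = 100
K(-652) + k(-129) = (512 - 1*(-652)) + 100 = (512 + 652) + 100 = 1164 + 100 = 1264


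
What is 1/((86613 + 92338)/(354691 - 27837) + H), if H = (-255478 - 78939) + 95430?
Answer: -326854/78113677947 ≈ -4.1843e-6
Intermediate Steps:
H = -238987 (H = -334417 + 95430 = -238987)
1/((86613 + 92338)/(354691 - 27837) + H) = 1/((86613 + 92338)/(354691 - 27837) - 238987) = 1/(178951/326854 - 238987) = 1/(-78113677947/326854) = -326854/78113677947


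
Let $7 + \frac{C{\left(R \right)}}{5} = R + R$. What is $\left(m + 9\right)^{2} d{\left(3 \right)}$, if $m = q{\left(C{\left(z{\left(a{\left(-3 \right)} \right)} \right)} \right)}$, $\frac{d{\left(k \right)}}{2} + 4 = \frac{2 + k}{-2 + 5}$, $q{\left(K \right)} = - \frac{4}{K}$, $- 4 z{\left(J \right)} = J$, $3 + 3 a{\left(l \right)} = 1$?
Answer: $- \frac{242592}{625} \approx -388.15$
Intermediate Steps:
$a{\left(l \right)} = - \frac{2}{3}$ ($a{\left(l \right)} = -1 + \frac{1}{3} \cdot 1 = -1 + \frac{1}{3} = - \frac{2}{3}$)
$z{\left(J \right)} = - \frac{J}{4}$
$C{\left(R \right)} = -35 + 10 R$ ($C{\left(R \right)} = -35 + 5 \left(R + R\right) = -35 + 5 \cdot 2 R = -35 + 10 R$)
$d{\left(k \right)} = - \frac{20}{3} + \frac{2 k}{3}$ ($d{\left(k \right)} = -8 + 2 \frac{2 + k}{-2 + 5} = -8 + 2 \frac{2 + k}{3} = -8 + 2 \left(2 + k\right) \frac{1}{3} = -8 + 2 \left(\frac{2}{3} + \frac{k}{3}\right) = -8 + \left(\frac{4}{3} + \frac{2 k}{3}\right) = - \frac{20}{3} + \frac{2 k}{3}$)
$m = \frac{3}{25}$ ($m = - \frac{4}{-35 + 10 \left(\left(- \frac{1}{4}\right) \left(- \frac{2}{3}\right)\right)} = - \frac{4}{-35 + 10 \cdot \frac{1}{6}} = - \frac{4}{-35 + \frac{5}{3}} = - \frac{4}{- \frac{100}{3}} = \left(-4\right) \left(- \frac{3}{100}\right) = \frac{3}{25} \approx 0.12$)
$\left(m + 9\right)^{2} d{\left(3 \right)} = \left(\frac{3}{25} + 9\right)^{2} \left(- \frac{20}{3} + \frac{2}{3} \cdot 3\right) = \left(\frac{228}{25}\right)^{2} \left(- \frac{20}{3} + 2\right) = \frac{51984}{625} \left(- \frac{14}{3}\right) = - \frac{242592}{625}$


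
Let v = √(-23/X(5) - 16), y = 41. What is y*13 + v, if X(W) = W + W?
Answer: 533 + I*√1830/10 ≈ 533.0 + 4.2778*I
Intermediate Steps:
X(W) = 2*W
v = I*√1830/10 (v = √(-23/(2*5) - 16) = √(-23/10 - 16) = √(-183/10) = I*√1830/10 ≈ 4.2778*I)
y*13 + v = 41*13 + I*√1830/10 = 533 + I*√1830/10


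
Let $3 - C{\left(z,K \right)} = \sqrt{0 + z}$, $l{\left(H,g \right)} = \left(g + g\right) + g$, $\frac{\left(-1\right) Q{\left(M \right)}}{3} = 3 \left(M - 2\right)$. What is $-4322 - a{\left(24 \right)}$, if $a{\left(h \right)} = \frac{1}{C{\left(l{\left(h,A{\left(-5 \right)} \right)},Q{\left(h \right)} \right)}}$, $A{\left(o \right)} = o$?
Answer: $- \frac{34577}{8} - \frac{i \sqrt{15}}{24} \approx -4322.1 - 0.16137 i$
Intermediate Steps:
$Q{\left(M \right)} = 18 - 9 M$ ($Q{\left(M \right)} = - 3 \cdot 3 \left(M - 2\right) = - 3 \cdot 3 \left(-2 + M\right) = - 3 \left(-6 + 3 M\right) = 18 - 9 M$)
$l{\left(H,g \right)} = 3 g$ ($l{\left(H,g \right)} = 2 g + g = 3 g$)
$C{\left(z,K \right)} = 3 - \sqrt{z}$ ($C{\left(z,K \right)} = 3 - \sqrt{0 + z} = 3 - \sqrt{z}$)
$a{\left(h \right)} = \frac{1}{3 - i \sqrt{15}}$ ($a{\left(h \right)} = \frac{1}{3 - \sqrt{3 \left(-5\right)}} = \frac{1}{3 - \sqrt{-15}} = \frac{1}{3 - i \sqrt{15}}$)
$-4322 - a{\left(24 \right)} = -4322 - \left(\frac{1}{8} + \frac{i \sqrt{15}}{24}\right) = - \frac{34577}{8} - \frac{i \sqrt{15}}{24}$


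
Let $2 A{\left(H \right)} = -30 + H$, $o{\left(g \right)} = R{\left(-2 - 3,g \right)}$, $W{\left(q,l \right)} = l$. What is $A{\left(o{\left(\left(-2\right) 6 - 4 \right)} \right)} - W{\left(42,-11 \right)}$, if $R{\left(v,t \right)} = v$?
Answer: $- \frac{13}{2} \approx -6.5$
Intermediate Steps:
$o{\left(g \right)} = -5$ ($o{\left(g \right)} = -2 - 3 = -5$)
$A{\left(H \right)} = -15 + \frac{H}{2}$ ($A{\left(H \right)} = \frac{-30 + H}{2} = -15 + \frac{H}{2}$)
$A{\left(o{\left(\left(-2\right) 6 - 4 \right)} \right)} - W{\left(42,-11 \right)} = \left(-15 + \frac{1}{2} \left(-5\right)\right) - -11 = \left(-15 - \frac{5}{2}\right) + 11 = - \frac{35}{2} + 11 = - \frac{13}{2}$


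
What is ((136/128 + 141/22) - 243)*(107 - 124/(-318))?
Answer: -707809975/27984 ≈ -25293.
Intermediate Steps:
((136/128 + 141/22) - 243)*(107 - 124/(-318)) = ((136*(1/128) + 141*(1/22)) - 243)*(107 - 124*(-1/318)) = ((17/16 + 141/22) - 243)*(107 + 62/159) = (1315/176 - 243)*(17075/159) = -41453/176*17075/159 = -707809975/27984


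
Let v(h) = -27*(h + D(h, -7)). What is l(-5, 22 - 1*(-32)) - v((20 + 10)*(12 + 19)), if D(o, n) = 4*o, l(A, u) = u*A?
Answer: 125280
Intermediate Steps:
l(A, u) = A*u
v(h) = -135*h (v(h) = -27*(h + 4*h) = -135*h)
l(-5, 22 - 1*(-32)) - v((20 + 10)*(12 + 19)) = -5*(22 - 1*(-32)) - (-135)*(20 + 10)*(12 + 19) = -5*(22 + 32) - (-135)*30*31 = -5*54 - (-135)*930 = -270 - 1*(-125550) = -270 + 125550 = 125280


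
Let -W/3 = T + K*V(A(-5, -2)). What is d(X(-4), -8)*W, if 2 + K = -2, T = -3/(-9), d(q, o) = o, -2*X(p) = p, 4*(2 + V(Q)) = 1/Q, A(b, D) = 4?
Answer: 194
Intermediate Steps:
V(Q) = -2 + 1/(4*Q)
X(p) = -p/2
T = 1/3 (T = -3*(-1/9) = 1/3 ≈ 0.33333)
K = -4 (K = -2 - 2 = -4)
W = -97/4 (W = -3*(1/3 - 4*(-2 + (1/4)/4)) = -3*(1/3 - 4*(-2 + (1/4)*(1/4))) = -3*(1/3 - 4*(-2 + 1/16)) = -3*(1/3 - 4*(-31/16)) = -3*(1/3 + 31/4) = -3*97/12 = -97/4 ≈ -24.250)
d(X(-4), -8)*W = -8*(-97/4) = 194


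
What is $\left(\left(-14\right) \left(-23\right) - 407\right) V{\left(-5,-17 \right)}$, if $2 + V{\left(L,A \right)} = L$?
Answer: $595$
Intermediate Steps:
$V{\left(L,A \right)} = -2 + L$
$\left(\left(-14\right) \left(-23\right) - 407\right) V{\left(-5,-17 \right)} = \left(\left(-14\right) \left(-23\right) - 407\right) \left(-2 - 5\right) = \left(322 - 407\right) \left(-7\right) = \left(-85\right) \left(-7\right) = 595$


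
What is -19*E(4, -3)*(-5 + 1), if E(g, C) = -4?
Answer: -304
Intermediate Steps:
-19*E(4, -3)*(-5 + 1) = -(-76)*(-5 + 1) = -(-76)*(-4) = -19*16 = -304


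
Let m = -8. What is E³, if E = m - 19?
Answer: -19683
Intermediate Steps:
E = -27 (E = -8 - 19 = -27)
E³ = (-27)³ = -19683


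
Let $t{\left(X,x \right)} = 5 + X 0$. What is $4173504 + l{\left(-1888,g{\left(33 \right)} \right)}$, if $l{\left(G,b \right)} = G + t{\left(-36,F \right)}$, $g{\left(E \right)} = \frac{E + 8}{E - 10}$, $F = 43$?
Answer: $4171621$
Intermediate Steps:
$t{\left(X,x \right)} = 5$ ($t{\left(X,x \right)} = 5 + 0 = 5$)
$g{\left(E \right)} = \frac{8 + E}{-10 + E}$
$l{\left(G,b \right)} = 5 + G$ ($l{\left(G,b \right)} = G + 5 = 5 + G$)
$4173504 + l{\left(-1888,g{\left(33 \right)} \right)} = 4173504 + \left(5 - 1888\right) = 4173504 - 1883 = 4171621$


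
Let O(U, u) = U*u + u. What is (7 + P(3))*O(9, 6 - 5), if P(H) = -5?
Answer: 20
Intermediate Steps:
O(U, u) = u + U*u
(7 + P(3))*O(9, 6 - 5) = (7 - 5)*((6 - 5)*(1 + 9)) = 2*(1*10) = 2*10 = 20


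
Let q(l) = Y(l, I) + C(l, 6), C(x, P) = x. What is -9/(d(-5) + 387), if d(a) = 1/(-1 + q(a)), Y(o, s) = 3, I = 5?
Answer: -27/1160 ≈ -0.023276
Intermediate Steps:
q(l) = 3 + l
d(a) = 1/(2 + a) (d(a) = 1/(-1 + (3 + a)) = 1/(2 + a))
-9/(d(-5) + 387) = -9/(1/(2 - 5) + 387) = -9/(1/(-3) + 387) = -9/(-1/3 + 387) = -9/1160/3 = -9*3/1160 = -27/1160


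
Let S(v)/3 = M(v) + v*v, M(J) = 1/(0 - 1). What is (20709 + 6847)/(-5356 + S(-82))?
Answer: 27556/14813 ≈ 1.8603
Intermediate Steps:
M(J) = -1 (M(J) = 1/(-1) = -1)
S(v) = -3 + 3*v² (S(v) = 3*(-1 + v*v) = 3*(-1 + v²) = -3 + 3*v²)
(20709 + 6847)/(-5356 + S(-82)) = (20709 + 6847)/(-5356 + (-3 + 3*(-82)²)) = 27556/(-5356 + (-3 + 3*6724)) = 27556/(-5356 + (-3 + 20172)) = 27556/(-5356 + 20169) = 27556/14813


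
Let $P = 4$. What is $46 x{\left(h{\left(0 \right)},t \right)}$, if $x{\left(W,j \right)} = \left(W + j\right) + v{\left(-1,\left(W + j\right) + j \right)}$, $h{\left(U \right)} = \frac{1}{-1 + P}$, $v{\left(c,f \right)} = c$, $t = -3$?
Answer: $- \frac{506}{3} \approx -168.67$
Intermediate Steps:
$h{\left(U \right)} = \frac{1}{3}$ ($h{\left(U \right)} = \frac{1}{-1 + 4} = \frac{1}{3}$)
$x{\left(W,j \right)} = -1 + W + j$ ($x{\left(W,j \right)} = \left(W + j\right) - 1 = -1 + W + j$)
$46 x{\left(h{\left(0 \right)},t \right)} = 46 \left(-1 + \frac{1}{3} - 3\right) = 46 \left(- \frac{11}{3}\right) = - \frac{506}{3}$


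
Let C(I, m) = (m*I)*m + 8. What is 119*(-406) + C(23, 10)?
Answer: -46006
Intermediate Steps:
C(I, m) = 8 + I*m² (C(I, m) = (I*m)*m + 8 = I*m² + 8 = 8 + I*m²)
119*(-406) + C(23, 10) = 119*(-406) + (8 + 23*10²) = -48314 + (8 + 23*100) = -48314 + (8 + 2300) = -48314 + 2308 = -46006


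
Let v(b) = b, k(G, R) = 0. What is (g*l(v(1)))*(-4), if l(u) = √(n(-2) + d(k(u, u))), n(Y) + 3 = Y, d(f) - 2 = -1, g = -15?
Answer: 120*I ≈ 120.0*I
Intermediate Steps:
d(f) = 1 (d(f) = 2 - 1 = 1)
n(Y) = -3 + Y
l(u) = 2*I (l(u) = √((-3 - 2) + 1) = √(-5 + 1) = √(-4) = 2*I)
(g*l(v(1)))*(-4) = -30*I*(-4) = 120*I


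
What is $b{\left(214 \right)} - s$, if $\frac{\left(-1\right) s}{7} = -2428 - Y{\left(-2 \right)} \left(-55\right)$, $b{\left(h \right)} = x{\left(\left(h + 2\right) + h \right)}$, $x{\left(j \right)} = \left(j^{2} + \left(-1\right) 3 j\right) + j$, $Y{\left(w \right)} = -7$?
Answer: $164349$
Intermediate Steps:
$x{\left(j \right)} = j^{2} - 2 j$ ($x{\left(j \right)} = \left(j^{2} - 3 j\right) + j = j^{2} - 2 j$)
$b{\left(h \right)} = 2 h \left(2 + 2 h\right)$ ($b{\left(h \right)} = \left(\left(h + 2\right) + h\right) \left(-2 + \left(\left(h + 2\right) + h\right)\right) = \left(\left(2 + h\right) + h\right) \left(-2 + \left(\left(2 + h\right) + h\right)\right) = \left(2 + 2 h\right) \left(-2 + \left(2 + 2 h\right)\right) = \left(2 + 2 h\right) 2 h = 2 h \left(2 + 2 h\right)$)
$s = 19691$ ($s = - 7 \left(-2428 - \left(-7\right) \left(-55\right)\right) = - 7 \left(-2428 - 385\right) = \left(-7\right) \left(-2813\right) = 19691$)
$b{\left(214 \right)} - s = 4 \cdot 214 \left(1 + 214\right) - 19691 = 4 \cdot 214 \cdot 215 - 19691 = 184040 - 19691 = 164349$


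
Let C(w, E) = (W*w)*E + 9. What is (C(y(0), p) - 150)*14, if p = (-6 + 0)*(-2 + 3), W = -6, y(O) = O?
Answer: -1974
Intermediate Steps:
p = -6 (p = -6*1 = -6)
C(w, E) = 9 - 6*E*w (C(w, E) = (-6*w)*E + 9 = -6*E*w + 9 = 9 - 6*E*w)
(C(y(0), p) - 150)*14 = ((9 - 6*(-6)*0) - 150)*14 = ((9 + 0) - 150)*14 = (9 - 150)*14 = -141*14 = -1974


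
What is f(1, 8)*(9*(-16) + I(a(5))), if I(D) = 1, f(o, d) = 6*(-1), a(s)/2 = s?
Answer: 858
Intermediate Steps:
a(s) = 2*s
f(o, d) = -6
f(1, 8)*(9*(-16) + I(a(5))) = -6*(9*(-16) + 1) = -6*(-144 + 1) = -6*(-143) = 858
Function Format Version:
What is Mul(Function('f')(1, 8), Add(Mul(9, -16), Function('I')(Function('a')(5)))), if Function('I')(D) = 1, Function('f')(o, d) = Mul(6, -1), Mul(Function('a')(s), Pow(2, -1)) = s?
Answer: 858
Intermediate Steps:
Function('a')(s) = Mul(2, s)
Function('f')(o, d) = -6
Mul(Function('f')(1, 8), Add(Mul(9, -16), Function('I')(Function('a')(5)))) = Mul(-6, Add(Mul(9, -16), 1)) = Mul(-6, Add(-144, 1)) = Mul(-6, -143) = 858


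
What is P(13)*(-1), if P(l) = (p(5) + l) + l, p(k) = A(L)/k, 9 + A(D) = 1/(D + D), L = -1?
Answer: -241/10 ≈ -24.100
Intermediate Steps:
A(D) = -9 + 1/(2*D) (A(D) = -9 + 1/(D + D) = -9 + 1/(2*D))
p(k) = -19/(2*k) (p(k) = (-9 + (½)/(-1))/k = (-9 + (½)*(-1))/k = (-9 - ½)/k = -19/(2*k))
P(l) = -19/10 + 2*l (P(l) = (-19/2/5 + l) + l = (-19/2*⅕ + l) + l = (-19/10 + l) + l = -19/10 + 2*l)
P(13)*(-1) = (-19/10 + 2*13)*(-1) = (-19/10 + 26)*(-1) = (241/10)*(-1) = -241/10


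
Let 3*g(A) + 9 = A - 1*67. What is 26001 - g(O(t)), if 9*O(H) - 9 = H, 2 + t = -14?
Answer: 702718/27 ≈ 26027.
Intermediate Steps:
t = -16 (t = -2 - 14 = -16)
O(H) = 1 + H/9
g(A) = -76/3 + A/3 (g(A) = -3 + (A - 1*67)/3 = -3 + (A - 67)/3 = -3 + (-67 + A)/3 = -3 + (-67/3 + A/3) = -76/3 + A/3)
26001 - g(O(t)) = 26001 - (-76/3 + (1 + (⅑)*(-16))/3) = 26001 - (-76/3 + (1 - 16/9)/3) = 26001 - (-76/3 + (⅓)*(-7/9)) = 26001 - (-76/3 - 7/27) = 26001 - 1*(-691/27) = 26001 + 691/27 = 702718/27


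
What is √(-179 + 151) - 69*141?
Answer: -9729 + 2*I*√7 ≈ -9729.0 + 5.2915*I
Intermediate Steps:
√(-179 + 151) - 69*141 = √(-28) - 9729 = 2*I*√7 - 9729 = -9729 + 2*I*√7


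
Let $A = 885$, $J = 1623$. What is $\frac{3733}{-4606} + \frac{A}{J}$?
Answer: $- \frac{660783}{2491846} \approx -0.26518$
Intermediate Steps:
$\frac{3733}{-4606} + \frac{A}{J} = \frac{3733}{-4606} + \frac{885}{1623} = 3733 \left(- \frac{1}{4606}\right) + 885 \cdot \frac{1}{1623} = - \frac{3733}{4606} + \frac{295}{541} = - \frac{660783}{2491846}$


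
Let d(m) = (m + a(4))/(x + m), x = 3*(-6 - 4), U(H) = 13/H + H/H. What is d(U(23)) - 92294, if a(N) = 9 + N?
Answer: -60360611/654 ≈ -92295.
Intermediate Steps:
U(H) = 1 + 13/H (U(H) = 13/H + 1 = 1 + 13/H)
x = -30 (x = 3*(-10) = -30)
d(m) = (13 + m)/(-30 + m) (d(m) = (m + (9 + 4))/(-30 + m) = (m + 13)/(-30 + m) = (13 + m)/(-30 + m))
d(U(23)) - 92294 = (13 + (13 + 23)/23)/(-30 + (13 + 23)/23) - 92294 = (13 + (1/23)*36)/(-30 + (1/23)*36) - 92294 = (13 + 36/23)/(-30 + 36/23) - 92294 = (335/23)/(-654/23) - 92294 = -23/654*335/23 - 92294 = -335/654 - 92294 = -60360611/654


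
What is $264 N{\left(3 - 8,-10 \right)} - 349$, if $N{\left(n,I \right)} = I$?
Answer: $-2989$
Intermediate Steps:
$264 N{\left(3 - 8,-10 \right)} - 349 = 264 \left(-10\right) - 349 = -2640 - 349 = -2989$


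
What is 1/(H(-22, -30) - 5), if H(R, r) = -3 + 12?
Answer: 1/4 ≈ 0.25000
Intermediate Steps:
H(R, r) = 9
1/(H(-22, -30) - 5) = 1/(9 - 5) = 1/4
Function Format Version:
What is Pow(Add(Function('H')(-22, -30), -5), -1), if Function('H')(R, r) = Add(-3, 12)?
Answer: Rational(1, 4) ≈ 0.25000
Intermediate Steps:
Function('H')(R, r) = 9
Pow(Add(Function('H')(-22, -30), -5), -1) = Pow(Add(9, -5), -1) = Pow(4, -1) = Rational(1, 4)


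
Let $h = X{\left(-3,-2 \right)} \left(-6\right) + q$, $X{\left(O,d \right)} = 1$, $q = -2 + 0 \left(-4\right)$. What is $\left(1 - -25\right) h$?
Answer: $-208$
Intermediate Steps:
$q = -2$ ($q = -2 + 0 = -2$)
$h = -8$ ($h = 1 \left(-6\right) - 2 = -6 - 2 = -8$)
$\left(1 - -25\right) h = \left(1 - -25\right) \left(-8\right) = \left(1 + 25\right) \left(-8\right) = 26 \left(-8\right) = -208$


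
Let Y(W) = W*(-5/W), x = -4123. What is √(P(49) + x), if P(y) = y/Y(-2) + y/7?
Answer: 7*I*√2105/5 ≈ 64.232*I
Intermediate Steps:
Y(W) = -5
P(y) = -2*y/35 (P(y) = y/(-5) + y/7 = y*(-⅕) + y*(⅐) = -y/5 + y/7 = -2*y/35)
√(P(49) + x) = √(-2/35*49 - 4123) = √(-14/5 - 4123) = √(-20629/5) = 7*I*√2105/5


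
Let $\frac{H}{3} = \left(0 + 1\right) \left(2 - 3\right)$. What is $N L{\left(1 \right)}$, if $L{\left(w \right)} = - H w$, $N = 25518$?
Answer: $76554$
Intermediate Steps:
$H = -3$ ($H = 3 \left(0 + 1\right) \left(2 - 3\right) = 3 \cdot 1 \left(-1\right) = 3 \left(-1\right) = -3$)
$L{\left(w \right)} = 3 w$ ($L{\left(w \right)} = \left(-1\right) \left(-3\right) w = 3 w$)
$N L{\left(1 \right)} = 25518 \cdot 3 \cdot 1 = 25518 \cdot 3 = 76554$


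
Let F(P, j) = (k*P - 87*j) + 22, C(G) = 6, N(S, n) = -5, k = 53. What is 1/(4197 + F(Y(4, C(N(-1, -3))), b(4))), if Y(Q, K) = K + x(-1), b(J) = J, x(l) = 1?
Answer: 1/4242 ≈ 0.00023574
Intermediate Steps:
Y(Q, K) = 1 + K (Y(Q, K) = K + 1 = 1 + K)
F(P, j) = 22 - 87*j + 53*P (F(P, j) = (53*P - 87*j) + 22 = (-87*j + 53*P) + 22 = 22 - 87*j + 53*P)
1/(4197 + F(Y(4, C(N(-1, -3))), b(4))) = 1/(4197 + (22 - 87*4 + 53*(1 + 6))) = 1/(4197 + (22 - 348 + 53*7)) = 1/(4197 + (22 - 348 + 371)) = 1/(4197 + 45) = 1/4242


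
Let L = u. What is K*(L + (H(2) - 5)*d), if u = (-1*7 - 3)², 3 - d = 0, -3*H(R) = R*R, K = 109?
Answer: 8829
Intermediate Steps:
H(R) = -R²/3 (H(R) = -R*R/3 = -R²/3)
d = 3 (d = 3 - 1*0 = 3 + 0 = 3)
u = 100 (u = (-7 - 3)² = (-10)² = 100)
L = 100
K*(L + (H(2) - 5)*d) = 109*(100 + (-⅓*2² - 5)*3) = 109*(100 + (-⅓*4 - 5)*3) = 109*(100 + (-4/3 - 5)*3) = 109*(100 - 19/3*3) = 109*(100 - 19) = 109*81 = 8829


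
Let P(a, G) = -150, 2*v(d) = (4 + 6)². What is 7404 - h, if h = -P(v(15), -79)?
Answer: 7254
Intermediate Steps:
v(d) = 50 (v(d) = (4 + 6)²/2 = (½)*10² = (½)*100 = 50)
h = 150 (h = -1*(-150) = 150)
7404 - h = 7404 - 1*150 = 7404 - 150 = 7254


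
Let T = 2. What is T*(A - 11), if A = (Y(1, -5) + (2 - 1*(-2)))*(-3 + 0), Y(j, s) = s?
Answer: -16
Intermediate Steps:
A = 3 (A = (-5 + (2 - 1*(-2)))*(-3 + 0) = (-5 + (2 + 2))*(-3) = (-5 + 4)*(-3) = -1*(-3) = 3)
T*(A - 11) = 2*(3 - 11) = 2*(-8) = -16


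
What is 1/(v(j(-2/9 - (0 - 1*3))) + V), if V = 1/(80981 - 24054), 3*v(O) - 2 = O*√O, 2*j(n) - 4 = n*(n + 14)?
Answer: -82669313714870376/223132633586883209299 + 58102295663407554*√8198/223132633586883209299 ≈ 0.023206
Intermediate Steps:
j(n) = 2 + n*(14 + n)/2 (j(n) = 2 + (n*(n + 14))/2 = 2 + (n*(14 + n))/2 = 2 + n*(14 + n)/2)
v(O) = ⅔ + O^(3/2)/3 (v(O) = ⅔ + (O*√O)/3 = ⅔ + O^(3/2)/3)
V = 1/56927 ≈ 1.7566e-5
1/(v(j(-2/9 - (0 - 1*3))) + V) = 1/((⅔ + (2 + (-2/9 - (0 - 1*3))²/2 + 7*(-2/9 - (0 - 1*3)))^(3/2)/3) + 1/56927) = 1/((⅔ + (2 + (-2*⅑ - (0 - 3))²/2 + 7*(-2*⅑ - (0 - 3)))^(3/2)/3) + 1/56927) = 1/((⅔ + (2 + (-2/9 - 1*(-3))²/2 + 7*(-2/9 - 1*(-3)))^(3/2)/3) + 1/56927) = 1/((⅔ + (2 + (-2/9 + 3)²/2 + 7*(-2/9 + 3))^(3/2)/3) + 1/56927) = 1/((⅔ + (2 + (25/9)²/2 + 7*(25/9))^(3/2)/3) + 1/56927) = 1/((⅔ + (2 + (½)*(625/81) + 175/9)^(3/2)/3) + 1/56927) = 1/((⅔ + (2 + 625/162 + 175/9)^(3/2)/3) + 1/56927) = 1/((⅔ + (4099/162)^(3/2)/3) + 1/56927) = 1/((⅔ + (4099*√8198/2916)/3) + 1/56927) = 1/((⅔ + 4099*√8198/8748) + 1/56927) = 1/(113857/170781 + 4099*√8198/8748)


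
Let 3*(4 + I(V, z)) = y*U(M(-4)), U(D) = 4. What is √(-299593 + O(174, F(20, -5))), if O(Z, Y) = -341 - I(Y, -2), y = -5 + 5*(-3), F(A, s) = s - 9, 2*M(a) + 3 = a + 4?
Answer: I*√2699130/3 ≈ 547.63*I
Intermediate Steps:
M(a) = ½ + a/2 (M(a) = -3/2 + (a + 4)/2 = -3/2 + (4 + a)/2 = -3/2 + (2 + a/2) = ½ + a/2)
F(A, s) = -9 + s
y = -20 (y = -5 - 15 = -20)
I(V, z) = -92/3 (I(V, z) = -4 + (-20*4)/3 = -4 + (⅓)*(-80) = -4 - 80/3 = -92/3)
O(Z, Y) = -931/3 (O(Z, Y) = -341 - 1*(-92/3) = -341 + 92/3 = -931/3)
√(-299593 + O(174, F(20, -5))) = √(-299593 - 931/3) = √(-899710/3) = I*√2699130/3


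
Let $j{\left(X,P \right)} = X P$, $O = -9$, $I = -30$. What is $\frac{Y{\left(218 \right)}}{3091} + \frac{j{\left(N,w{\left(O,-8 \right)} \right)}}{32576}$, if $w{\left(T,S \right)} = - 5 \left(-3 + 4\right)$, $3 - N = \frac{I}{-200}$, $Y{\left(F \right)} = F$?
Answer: $\frac{28230085}{402769664} \approx 0.07009$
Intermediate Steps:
$N = \frac{57}{20}$ ($N = 3 - - \frac{30}{-200} = 3 - \left(-30\right) \left(- \frac{1}{200}\right) = 3 - \frac{3}{20} = \frac{57}{20} \approx 2.85$)
$w{\left(T,S \right)} = -5$ ($w{\left(T,S \right)} = \left(-5\right) 1 = -5$)
$j{\left(X,P \right)} = P X$
$\frac{Y{\left(218 \right)}}{3091} + \frac{j{\left(N,w{\left(O,-8 \right)} \right)}}{32576} = \frac{218}{3091} + \frac{\left(-5\right) \frac{57}{20}}{32576} = 218 \cdot \frac{1}{3091} - \frac{57}{130304} = \frac{218}{3091} - \frac{57}{130304} = \frac{28230085}{402769664}$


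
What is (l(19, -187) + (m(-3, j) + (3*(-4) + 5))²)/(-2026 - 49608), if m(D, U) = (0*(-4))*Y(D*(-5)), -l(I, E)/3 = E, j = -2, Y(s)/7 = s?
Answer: -305/25817 ≈ -0.011814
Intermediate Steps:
Y(s) = 7*s
l(I, E) = -3*E
m(D, U) = 0 (m(D, U) = (0*(-4))*(7*(D*(-5))) = 0*(7*(-5*D)) = 0*(-35*D) = 0)
(l(19, -187) + (m(-3, j) + (3*(-4) + 5))²)/(-2026 - 49608) = (-3*(-187) + (0 + (3*(-4) + 5))²)/(-2026 - 49608) = (561 + (0 + (-12 + 5))²)/(-51634) = (561 + (0 - 7)²)*(-1/51634) = (561 + (-7)²)*(-1/51634) = (561 + 49)*(-1/51634) = 610*(-1/51634) = -305/25817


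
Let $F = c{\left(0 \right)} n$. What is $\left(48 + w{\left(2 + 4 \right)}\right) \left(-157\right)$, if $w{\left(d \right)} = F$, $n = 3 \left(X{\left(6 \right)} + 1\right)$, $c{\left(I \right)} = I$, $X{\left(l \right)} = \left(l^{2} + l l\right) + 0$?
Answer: $-7536$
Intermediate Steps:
$X{\left(l \right)} = 2 l^{2}$ ($X{\left(l \right)} = \left(l^{2} + l^{2}\right) + 0 = 2 l^{2} + 0 = 2 l^{2}$)
$n = 219$ ($n = 3 \left(2 \cdot 6^{2} + 1\right) = 3 \left(2 \cdot 36 + 1\right) = 3 \left(72 + 1\right) = 3 \cdot 73 = 219$)
$F = 0$ ($F = 0 \cdot 219 = 0$)
$w{\left(d \right)} = 0$
$\left(48 + w{\left(2 + 4 \right)}\right) \left(-157\right) = \left(48 + 0\right) \left(-157\right) = 48 \left(-157\right) = -7536$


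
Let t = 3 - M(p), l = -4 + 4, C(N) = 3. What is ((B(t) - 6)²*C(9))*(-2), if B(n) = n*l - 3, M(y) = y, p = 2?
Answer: -486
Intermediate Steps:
l = 0
t = 1 (t = 3 - 1*2 = 3 - 2 = 1)
B(n) = -3 (B(n) = n*0 - 3 = 0 - 3 = -3)
((B(t) - 6)²*C(9))*(-2) = ((-3 - 6)²*3)*(-2) = ((-9)²*3)*(-2) = (81*3)*(-2) = 243*(-2) = -486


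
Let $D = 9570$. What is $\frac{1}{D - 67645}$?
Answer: $- \frac{1}{58075} \approx -1.7219 \cdot 10^{-5}$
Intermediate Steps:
$\frac{1}{D - 67645} = \frac{1}{9570 - 67645} = \frac{1}{-58075} = - \frac{1}{58075}$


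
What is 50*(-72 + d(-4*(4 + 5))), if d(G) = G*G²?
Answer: -2336400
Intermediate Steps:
d(G) = G³
50*(-72 + d(-4*(4 + 5))) = 50*(-72 + (-4*(4 + 5))³) = 50*(-72 + (-4*9)³) = 50*(-72 + (-36)³) = 50*(-72 - 46656) = 50*(-46728) = -2336400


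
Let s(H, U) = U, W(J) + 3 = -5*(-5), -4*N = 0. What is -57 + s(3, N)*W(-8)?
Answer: -57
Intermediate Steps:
N = 0 (N = -¼*0 = 0)
W(J) = 22 (W(J) = -3 - 5*(-5) = -3 + 25 = 22)
-57 + s(3, N)*W(-8) = -57 + 0*22 = -57 + 0 = -57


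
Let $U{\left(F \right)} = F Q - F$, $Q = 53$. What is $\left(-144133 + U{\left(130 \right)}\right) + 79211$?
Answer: $-58162$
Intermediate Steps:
$U{\left(F \right)} = 52 F$ ($U{\left(F \right)} = F 53 - F = 53 F - F = 52 F$)
$\left(-144133 + U{\left(130 \right)}\right) + 79211 = \left(-144133 + 52 \cdot 130\right) + 79211 = \left(-144133 + 6760\right) + 79211 = -137373 + 79211 = -58162$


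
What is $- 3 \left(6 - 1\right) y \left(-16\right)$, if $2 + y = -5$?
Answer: $-1680$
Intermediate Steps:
$y = -7$ ($y = -2 - 5 = -7$)
$- 3 \left(6 - 1\right) y \left(-16\right) = - 3 \left(6 - 1\right) \left(-7\right) \left(-16\right) = \left(-3\right) 5 \left(-7\right) \left(-16\right) = \left(-15\right) \left(-7\right) \left(-16\right) = 105 \left(-16\right) = -1680$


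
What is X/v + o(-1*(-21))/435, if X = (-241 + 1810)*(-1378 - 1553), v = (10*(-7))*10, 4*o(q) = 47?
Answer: 200045969/30450 ≈ 6569.7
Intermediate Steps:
o(q) = 47/4 (o(q) = (¼)*47 = 47/4)
v = -700 (v = -70*10 = -700)
X = -4598739 (X = 1569*(-2931) = -4598739)
X/v + o(-1*(-21))/435 = -4598739/(-700) + (47/4)/435 = -4598739*(-1/700) + (47/4)*(1/435) = 4598739/700 + 47/1740 = 200045969/30450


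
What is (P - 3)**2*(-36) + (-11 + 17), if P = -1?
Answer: -570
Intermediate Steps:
(P - 3)**2*(-36) + (-11 + 17) = (-1 - 3)**2*(-36) + (-11 + 17) = (-4)**2*(-36) + 6 = 16*(-36) + 6 = -576 + 6 = -570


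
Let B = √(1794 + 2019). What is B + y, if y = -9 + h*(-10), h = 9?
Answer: -99 + √3813 ≈ -37.250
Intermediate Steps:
B = √3813 ≈ 61.750
y = -99 (y = -9 + 9*(-10) = -9 - 90 = -99)
B + y = √3813 - 99 = -99 + √3813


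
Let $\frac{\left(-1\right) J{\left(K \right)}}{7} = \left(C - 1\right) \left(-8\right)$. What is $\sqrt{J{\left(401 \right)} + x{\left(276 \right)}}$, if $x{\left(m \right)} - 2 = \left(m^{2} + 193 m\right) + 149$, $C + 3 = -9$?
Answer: $\sqrt{128867} \approx 358.98$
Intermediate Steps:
$C = -12$ ($C = -3 - 9 = -12$)
$J{\left(K \right)} = -728$ ($J{\left(K \right)} = - 7 \left(-12 - 1\right) \left(-8\right) = - 7 \left(\left(-13\right) \left(-8\right)\right) = \left(-7\right) 104 = -728$)
$x{\left(m \right)} = 151 + m^{2} + 193 m$ ($x{\left(m \right)} = 2 + \left(\left(m^{2} + 193 m\right) + 149\right) = 2 + \left(149 + m^{2} + 193 m\right) = 151 + m^{2} + 193 m$)
$\sqrt{J{\left(401 \right)} + x{\left(276 \right)}} = \sqrt{-728 + \left(151 + 276^{2} + 193 \cdot 276\right)} = \sqrt{-728 + \left(151 + 76176 + 53268\right)} = \sqrt{-728 + 129595} = \sqrt{128867}$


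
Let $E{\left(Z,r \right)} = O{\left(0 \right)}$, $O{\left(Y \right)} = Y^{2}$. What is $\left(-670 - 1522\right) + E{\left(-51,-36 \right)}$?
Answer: $-2192$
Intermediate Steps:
$E{\left(Z,r \right)} = 0$ ($E{\left(Z,r \right)} = 0^{2} = 0$)
$\left(-670 - 1522\right) + E{\left(-51,-36 \right)} = \left(-670 - 1522\right) + 0 = -2192 + 0 = -2192$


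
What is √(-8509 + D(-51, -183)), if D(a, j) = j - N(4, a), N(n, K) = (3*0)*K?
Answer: 2*I*√2173 ≈ 93.231*I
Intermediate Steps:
N(n, K) = 0 (N(n, K) = 0*K = 0)
D(a, j) = j (D(a, j) = j - 1*0 = j + 0 = j)
√(-8509 + D(-51, -183)) = √(-8509 - 183) = √(-8692) = 2*I*√2173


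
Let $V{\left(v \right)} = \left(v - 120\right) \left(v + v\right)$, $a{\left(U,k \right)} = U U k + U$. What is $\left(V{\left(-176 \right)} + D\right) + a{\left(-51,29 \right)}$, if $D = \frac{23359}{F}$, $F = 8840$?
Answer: $\frac{1587422159}{8840} \approx 1.7957 \cdot 10^{5}$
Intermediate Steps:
$a{\left(U,k \right)} = U + k U^{2}$ ($a{\left(U,k \right)} = U^{2} k + U = k U^{2} + U = U + k U^{2}$)
$V{\left(v \right)} = 2 v \left(-120 + v\right)$ ($V{\left(v \right)} = \left(-120 + v\right) 2 v = 2 v \left(-120 + v\right)$)
$D = \frac{23359}{8840} \approx 2.6424$
$\left(V{\left(-176 \right)} + D\right) + a{\left(-51,29 \right)} = \left(2 \left(-176\right) \left(-120 - 176\right) + \frac{23359}{8840}\right) - 51 \left(1 - 1479\right) = \left(2 \left(-176\right) \left(-296\right) + \frac{23359}{8840}\right) - 51 \left(1 - 1479\right) = \left(104192 + \frac{23359}{8840}\right) - -75378 = \frac{921080639}{8840} + 75378 = \frac{1587422159}{8840}$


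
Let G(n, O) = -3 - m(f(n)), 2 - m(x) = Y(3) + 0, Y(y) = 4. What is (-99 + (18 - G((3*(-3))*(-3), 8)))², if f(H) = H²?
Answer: 6400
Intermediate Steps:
m(x) = -2 (m(x) = 2 - (4 + 0) = 2 - 1*4 = 2 - 4 = -2)
G(n, O) = -1 (G(n, O) = -3 - 1*(-2) = -3 + 2 = -1)
(-99 + (18 - G((3*(-3))*(-3), 8)))² = (-99 + (18 - 1*(-1)))² = (-99 + (18 + 1))² = (-99 + 19)² = (-80)² = 6400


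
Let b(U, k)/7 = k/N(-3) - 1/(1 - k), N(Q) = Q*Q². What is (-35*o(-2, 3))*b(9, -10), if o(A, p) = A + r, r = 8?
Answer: -40670/99 ≈ -410.81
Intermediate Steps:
o(A, p) = 8 + A (o(A, p) = A + 8 = 8 + A)
N(Q) = Q³
b(U, k) = -7/(1 - k) - 7*k/27 (b(U, k) = 7*(k/((-3)³) - 1/(1 - k)) = 7*(k/(-27) - 1/(1 - k)) = 7*(k*(-1/27) - 1/(1 - k)) = 7*(-k/27 - 1/(1 - k)) = 7*(-1/(1 - k) - k/27) = -7/(1 - k) - 7*k/27)
(-35*o(-2, 3))*b(9, -10) = (-35*(8 - 2))*(7*(27 - 10 - 1*(-10)²)/(27*(-1 - 10))) = (-35*6)*((7/27)*(27 - 10 - 1*100)/(-11)) = -490*(-1)*(27 - 10 - 100)/(9*11) = -490*(-1)*(-83)/(9*11) = -210*581/297 = -40670/99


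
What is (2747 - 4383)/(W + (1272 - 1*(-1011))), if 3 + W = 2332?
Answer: -409/1153 ≈ -0.35473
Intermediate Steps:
W = 2329 (W = -3 + 2332 = 2329)
(2747 - 4383)/(W + (1272 - 1*(-1011))) = (2747 - 4383)/(2329 + (1272 - 1*(-1011))) = -1636/(2329 + (1272 + 1011)) = -1636/(2329 + 2283) = -1636/4612 = -1636*1/4612 = -409/1153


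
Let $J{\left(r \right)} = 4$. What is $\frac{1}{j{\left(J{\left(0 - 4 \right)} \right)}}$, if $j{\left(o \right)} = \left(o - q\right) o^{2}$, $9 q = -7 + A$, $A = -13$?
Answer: $\frac{9}{896} \approx 0.010045$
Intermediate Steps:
$q = - \frac{20}{9}$ ($q = \frac{-7 - 13}{9} = \frac{1}{9} \left(-20\right) = - \frac{20}{9} \approx -2.2222$)
$j{\left(o \right)} = o^{2} \left(\frac{20}{9} + o\right)$ ($j{\left(o \right)} = \left(o - - \frac{20}{9}\right) o^{2} = \left(o + \frac{20}{9}\right) o^{2} = \left(\frac{20}{9} + o\right) o^{2} = o^{2} \left(\frac{20}{9} + o\right)$)
$\frac{1}{j{\left(J{\left(0 - 4 \right)} \right)}} = \frac{1}{4^{2} \left(\frac{20}{9} + 4\right)} = \frac{1}{16 \cdot \frac{56}{9}} = \frac{1}{\frac{896}{9}} = \frac{9}{896}$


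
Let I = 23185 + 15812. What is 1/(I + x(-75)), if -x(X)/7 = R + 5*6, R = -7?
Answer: 1/38836 ≈ 2.5749e-5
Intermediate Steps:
I = 38997
x(X) = -161 (x(X) = -7*(-7 + 5*6) = -7*(-7 + 30) = -7*23 = -161)
1/(I + x(-75)) = 1/(38997 - 161) = 1/38836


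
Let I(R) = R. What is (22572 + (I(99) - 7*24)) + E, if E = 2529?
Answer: 25032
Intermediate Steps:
(22572 + (I(99) - 7*24)) + E = (22572 + (99 - 7*24)) + 2529 = (22572 + (99 - 1*168)) + 2529 = (22572 + (99 - 168)) + 2529 = (22572 - 69) + 2529 = 22503 + 2529 = 25032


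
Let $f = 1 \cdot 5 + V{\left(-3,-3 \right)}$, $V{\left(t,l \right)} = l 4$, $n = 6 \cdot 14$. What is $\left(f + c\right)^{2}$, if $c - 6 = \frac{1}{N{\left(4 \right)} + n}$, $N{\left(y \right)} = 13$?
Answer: $\frac{9216}{9409} \approx 0.97949$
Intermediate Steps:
$n = 84$
$V{\left(t,l \right)} = 4 l$
$c = \frac{583}{97}$ ($c = 6 + \frac{1}{13 + 84} = 6 + \frac{1}{97} = \frac{583}{97} \approx 6.0103$)
$f = -7$ ($f = 1 \cdot 5 + 4 \left(-3\right) = 5 - 12 = -7$)
$\left(f + c\right)^{2} = \left(-7 + \frac{583}{97}\right)^{2} = \left(- \frac{96}{97}\right)^{2} = \frac{9216}{9409}$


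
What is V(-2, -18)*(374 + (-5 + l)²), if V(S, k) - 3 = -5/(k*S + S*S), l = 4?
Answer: 8625/8 ≈ 1078.1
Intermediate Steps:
V(S, k) = 3 - 5/(S² + S*k) (V(S, k) = 3 - 5/(k*S + S*S) = 3 - 5/(S*k + S²) = 3 - 5/(S² + S*k))
V(-2, -18)*(374 + (-5 + l)²) = ((-5 + 3*(-2)² + 3*(-2)*(-18))/((-2)*(-2 - 18)))*(374 + (-5 + 4)²) = (-½*(-5 + 3*4 + 108)/(-20))*(374 + (-1)²) = (-½*(-1/20)*(-5 + 12 + 108))*(374 + 1) = -½*(-1/20)*115*375 = (23/8)*375 = 8625/8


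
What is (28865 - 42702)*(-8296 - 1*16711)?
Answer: 346021859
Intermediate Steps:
(28865 - 42702)*(-8296 - 1*16711) = -13837*(-8296 - 16711) = -13837*(-25007) = 346021859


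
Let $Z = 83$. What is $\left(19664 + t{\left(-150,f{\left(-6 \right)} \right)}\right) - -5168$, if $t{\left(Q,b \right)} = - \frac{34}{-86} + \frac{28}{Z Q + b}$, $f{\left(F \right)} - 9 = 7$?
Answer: $\frac{6638468479}{267331} \approx 24832.0$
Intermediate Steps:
$f{\left(F \right)} = 16$ ($f{\left(F \right)} = 9 + 7 = 16$)
$t{\left(Q,b \right)} = \frac{17}{43} + \frac{28}{b + 83 Q}$ ($t{\left(Q,b \right)} = - \frac{34}{-86} + \frac{28}{83 Q + b} = \left(-34\right) \left(- \frac{1}{86}\right) + \frac{28}{b + 83 Q} = \frac{17}{43} + \frac{28}{b + 83 Q}$)
$\left(19664 + t{\left(-150,f{\left(-6 \right)} \right)}\right) - -5168 = \left(19664 + \frac{1204 + 17 \cdot 16 + 1411 \left(-150\right)}{43 \left(16 + 83 \left(-150\right)\right)}\right) - -5168 = \left(19664 + \frac{1204 + 272 - 211650}{43 \left(16 - 12450\right)}\right) + \left(5183 - 15\right) = \left(19664 + \frac{1}{43} \frac{1}{-12434} \left(-210174\right)\right) + 5168 = \left(19664 + \frac{1}{43} \left(- \frac{1}{12434}\right) \left(-210174\right)\right) + 5168 = \left(19664 + \frac{105087}{267331}\right) + 5168 = \frac{5256901871}{267331} + 5168 = \frac{6638468479}{267331}$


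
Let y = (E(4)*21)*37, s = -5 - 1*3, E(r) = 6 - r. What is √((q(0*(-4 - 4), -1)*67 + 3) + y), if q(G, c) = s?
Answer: √1021 ≈ 31.953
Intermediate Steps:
s = -8 (s = -5 - 3 = -8)
q(G, c) = -8
y = 1554 (y = ((6 - 1*4)*21)*37 = ((6 - 4)*21)*37 = (2*21)*37 = 42*37 = 1554)
√((q(0*(-4 - 4), -1)*67 + 3) + y) = √((-8*67 + 3) + 1554) = √((-536 + 3) + 1554) = √(-533 + 1554) = √1021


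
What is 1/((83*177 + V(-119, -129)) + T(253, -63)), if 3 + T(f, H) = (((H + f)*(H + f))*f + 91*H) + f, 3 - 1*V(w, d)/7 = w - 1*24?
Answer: 1/9143530 ≈ 1.0937e-7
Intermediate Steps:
V(w, d) = 189 - 7*w (V(w, d) = 21 - 7*(w - 1*24) = 21 - 7*(w - 24) = 21 - 7*(-24 + w) = 21 + (168 - 7*w) = 189 - 7*w)
T(f, H) = -3 + f + 91*H + f*(H + f)² (T(f, H) = -3 + ((((H + f)*(H + f))*f + 91*H) + f) = -3 + (((H + f)²*f + 91*H) + f) = -3 + ((f*(H + f)² + 91*H) + f) = -3 + ((91*H + f*(H + f)²) + f) = -3 + (f + 91*H + f*(H + f)²) = -3 + f + 91*H + f*(H + f)²)
1/((83*177 + V(-119, -129)) + T(253, -63)) = 1/((83*177 + (189 - 7*(-119))) + (-3 + 253 + 91*(-63) + 253*(-63 + 253)²)) = 1/((14691 + (189 + 833)) + (-3 + 253 - 5733 + 253*190²)) = 1/((14691 + 1022) + (-3 + 253 - 5733 + 253*36100)) = 1/(15713 + (-3 + 253 - 5733 + 9133300)) = 1/(15713 + 9127817) = 1/9143530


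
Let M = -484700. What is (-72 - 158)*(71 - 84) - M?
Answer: 487690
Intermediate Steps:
(-72 - 158)*(71 - 84) - M = (-72 - 158)*(71 - 84) - 1*(-484700) = -230*(-13) + 484700 = 2990 + 484700 = 487690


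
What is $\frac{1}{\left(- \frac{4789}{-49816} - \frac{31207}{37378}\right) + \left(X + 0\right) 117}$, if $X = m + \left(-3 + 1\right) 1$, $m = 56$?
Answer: $\frac{84637384}{534676464627} \approx 0.0001583$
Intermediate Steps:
$X = 54$ ($X = 56 + \left(-3 + 1\right) 1 = 56 - 2 = 54$)
$\frac{1}{\left(- \frac{4789}{-49816} - \frac{31207}{37378}\right) + \left(X + 0\right) 117} = \frac{1}{\left(- \frac{4789}{-49816} - \frac{31207}{37378}\right) + \left(54 + 0\right) 117} = \frac{1}{\left(\left(-4789\right) \left(- \frac{1}{49816}\right) - \frac{2837}{3398}\right) + 54 \cdot 117} = \frac{1}{\left(\frac{4789}{49816} - \frac{2837}{3398}\right) + 6318} = \frac{1}{- \frac{62527485}{84637384} + 6318} = \frac{1}{\frac{534676464627}{84637384}} = \frac{84637384}{534676464627}$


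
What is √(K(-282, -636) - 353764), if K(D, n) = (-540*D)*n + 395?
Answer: I*√97203449 ≈ 9859.2*I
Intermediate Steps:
K(D, n) = 395 - 540*D*n (K(D, n) = -540*D*n + 395 = 395 - 540*D*n)
√(K(-282, -636) - 353764) = √((395 - 540*(-282)*(-636)) - 353764) = √((395 - 96850080) - 353764) = √(-96849685 - 353764) = √(-97203449) = I*√97203449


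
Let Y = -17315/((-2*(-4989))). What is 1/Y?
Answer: -9978/17315 ≈ -0.57626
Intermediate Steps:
Y = -17315/9978 ≈ -1.7353
1/Y = 1/(-17315/9978) = -9978/17315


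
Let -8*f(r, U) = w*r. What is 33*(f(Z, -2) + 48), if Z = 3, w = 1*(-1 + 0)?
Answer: 12771/8 ≈ 1596.4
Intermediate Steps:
w = -1 (w = 1*(-1) = -1)
f(r, U) = r/8 (f(r, U) = -(-1)*r/8 = r/8)
33*(f(Z, -2) + 48) = 33*((1/8)*3 + 48) = 33*(3/8 + 48) = 33*(387/8) = 12771/8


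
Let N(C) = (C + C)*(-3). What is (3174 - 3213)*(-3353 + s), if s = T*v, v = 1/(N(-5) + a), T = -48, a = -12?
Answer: 130871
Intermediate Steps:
N(C) = -6*C (N(C) = (2*C)*(-3) = -6*C)
v = 1/18 (v = 1/(-6*(-5) - 12) = 1/(30 - 12) = 1/18 ≈ 0.055556)
s = -8/3 (s = -48*1/18 = -8/3 ≈ -2.6667)
(3174 - 3213)*(-3353 + s) = (3174 - 3213)*(-3353 - 8/3) = -39*(-10067/3) = 130871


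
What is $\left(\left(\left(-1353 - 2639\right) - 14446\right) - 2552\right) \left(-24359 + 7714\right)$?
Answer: $349378550$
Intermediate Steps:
$\left(\left(\left(-1353 - 2639\right) - 14446\right) - 2552\right) \left(-24359 + 7714\right) = \left(\left(-3992 - 14446\right) - 2552\right) \left(-16645\right) = \left(-18438 - 2552\right) \left(-16645\right) = \left(-20990\right) \left(-16645\right) = 349378550$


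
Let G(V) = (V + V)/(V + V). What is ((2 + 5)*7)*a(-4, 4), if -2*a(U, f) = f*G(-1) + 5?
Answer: -441/2 ≈ -220.50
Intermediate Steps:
G(V) = 1 (G(V) = (2*V)/((2*V)) = (2*V)*(1/(2*V)) = 1)
a(U, f) = -5/2 - f/2 (a(U, f) = -(f*1 + 5)/2 = -(f + 5)/2 = -(5 + f)/2 = -5/2 - f/2)
((2 + 5)*7)*a(-4, 4) = ((2 + 5)*7)*(-5/2 - 1/2*4) = (7*7)*(-5/2 - 2) = 49*(-9/2) = -441/2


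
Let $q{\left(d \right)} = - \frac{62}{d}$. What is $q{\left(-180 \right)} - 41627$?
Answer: $- \frac{3746399}{90} \approx -41627.0$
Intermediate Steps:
$q{\left(-180 \right)} - 41627 = - \frac{62}{-180} - 41627 = \left(-62\right) \left(- \frac{1}{180}\right) - 41627 = \frac{31}{90} - 41627 = - \frac{3746399}{90}$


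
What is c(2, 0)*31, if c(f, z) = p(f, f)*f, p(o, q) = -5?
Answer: -310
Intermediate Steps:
c(f, z) = -5*f
c(2, 0)*31 = -5*2*31 = -10*31 = -310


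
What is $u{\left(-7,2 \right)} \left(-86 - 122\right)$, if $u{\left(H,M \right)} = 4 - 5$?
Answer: $208$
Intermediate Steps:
$u{\left(H,M \right)} = -1$ ($u{\left(H,M \right)} = 4 - 5 = -1$)
$u{\left(-7,2 \right)} \left(-86 - 122\right) = - (-86 - 122) = \left(-1\right) \left(-208\right) = 208$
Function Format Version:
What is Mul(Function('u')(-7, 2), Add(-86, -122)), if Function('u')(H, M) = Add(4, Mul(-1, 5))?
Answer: 208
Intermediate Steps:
Function('u')(H, M) = -1 (Function('u')(H, M) = Add(4, -5) = -1)
Mul(Function('u')(-7, 2), Add(-86, -122)) = Mul(-1, Add(-86, -122)) = Mul(-1, -208) = 208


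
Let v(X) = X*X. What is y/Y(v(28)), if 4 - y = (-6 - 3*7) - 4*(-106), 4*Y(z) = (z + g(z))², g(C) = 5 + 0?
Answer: -524/207507 ≈ -0.0025252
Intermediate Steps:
v(X) = X²
g(C) = 5
Y(z) = (5 + z)²/4 (Y(z) = (z + 5)²/4 = (5 + z)²/4)
y = -393 (y = 4 - ((-6 - 3*7) - 4*(-106)) = 4 - ((-6 - 21) + 424) = 4 - (-27 + 424) = 4 - 1*397 = 4 - 397 = -393)
y/Y(v(28)) = -393*4/(5 + 28²)² = -393*4/(5 + 784)² = -393/((¼)*789²) = -393/((¼)*622521) = -393/622521/4 = -393*4/622521 = -524/207507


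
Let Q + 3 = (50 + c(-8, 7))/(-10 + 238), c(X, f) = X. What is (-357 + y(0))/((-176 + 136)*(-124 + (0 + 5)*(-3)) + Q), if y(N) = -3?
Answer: -4560/70391 ≈ -0.064781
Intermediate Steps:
Q = -107/38 (Q = -3 + (50 - 8)/(-10 + 238) = -3 + 42/228 = -3 + 42*(1/228) = -3 + 7/38 = -107/38 ≈ -2.8158)
(-357 + y(0))/((-176 + 136)*(-124 + (0 + 5)*(-3)) + Q) = (-357 - 3)/((-176 + 136)*(-124 + (0 + 5)*(-3)) - 107/38) = -360/(-40*(-124 + 5*(-3)) - 107/38) = -360/(-40*(-124 - 15) - 107/38) = -360/(-40*(-139) - 107/38) = -360/(5560 - 107/38) = -360/211173/38 = -360*38/211173 = -4560/70391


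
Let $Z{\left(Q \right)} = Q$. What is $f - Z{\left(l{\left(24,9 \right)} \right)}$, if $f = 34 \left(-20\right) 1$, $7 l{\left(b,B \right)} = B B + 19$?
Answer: $- \frac{4860}{7} \approx -694.29$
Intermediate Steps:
$l{\left(b,B \right)} = \frac{19}{7} + \frac{B^{2}}{7}$ ($l{\left(b,B \right)} = \frac{B B + 19}{7} = \frac{B^{2} + 19}{7} = \frac{19 + B^{2}}{7} = \frac{19}{7} + \frac{B^{2}}{7}$)
$f = -680$ ($f = \left(-680\right) 1 = -680$)
$f - Z{\left(l{\left(24,9 \right)} \right)} = -680 - \left(\frac{19}{7} + \frac{9^{2}}{7}\right) = -680 - \left(\frac{19}{7} + \frac{1}{7} \cdot 81\right) = -680 - \left(\frac{19}{7} + \frac{81}{7}\right) = -680 - \frac{100}{7} = - \frac{4860}{7}$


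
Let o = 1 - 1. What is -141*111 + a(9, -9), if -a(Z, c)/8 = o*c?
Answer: -15651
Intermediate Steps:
o = 0
a(Z, c) = 0 (a(Z, c) = -0*c = -8*0 = 0)
-141*111 + a(9, -9) = -141*111 + 0 = -15651 + 0 = -15651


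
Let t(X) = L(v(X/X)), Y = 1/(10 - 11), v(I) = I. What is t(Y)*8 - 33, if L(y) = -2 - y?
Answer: -57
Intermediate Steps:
Y = -1 (Y = 1/(-1) = -1)
t(X) = -3 (t(X) = -2 - X/X = -2 - 1*1 = -2 - 1 = -3)
t(Y)*8 - 33 = -3*8 - 33 = -24 - 33 = -57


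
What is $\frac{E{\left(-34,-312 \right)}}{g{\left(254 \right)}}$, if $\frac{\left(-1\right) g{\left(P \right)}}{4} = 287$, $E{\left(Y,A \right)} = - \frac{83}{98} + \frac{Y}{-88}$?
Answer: $\frac{993}{2475088} \approx 0.0004012$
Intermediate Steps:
$E{\left(Y,A \right)} = - \frac{83}{98} - \frac{Y}{88}$ ($E{\left(Y,A \right)} = \left(-83\right) \frac{1}{98} + Y \left(- \frac{1}{88}\right) = - \frac{83}{98} - \frac{Y}{88}$)
$g{\left(P \right)} = -1148$ ($g{\left(P \right)} = \left(-4\right) 287 = -1148$)
$\frac{E{\left(-34,-312 \right)}}{g{\left(254 \right)}} = \frac{- \frac{83}{98} - - \frac{17}{44}}{-1148} = \left(- \frac{83}{98} + \frac{17}{44}\right) \left(- \frac{1}{1148}\right) = \left(- \frac{993}{2156}\right) \left(- \frac{1}{1148}\right) = \frac{993}{2475088}$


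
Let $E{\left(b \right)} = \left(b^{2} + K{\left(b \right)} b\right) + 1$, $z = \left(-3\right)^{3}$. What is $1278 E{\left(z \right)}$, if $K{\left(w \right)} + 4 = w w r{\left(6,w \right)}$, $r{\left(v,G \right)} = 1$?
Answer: $-24083910$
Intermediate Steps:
$z = -27$
$K{\left(w \right)} = -4 + w^{2}$ ($K{\left(w \right)} = -4 + w w 1 = -4 + w^{2} \cdot 1 = -4 + w^{2}$)
$E{\left(b \right)} = 1 + b^{2} + b \left(-4 + b^{2}\right)$ ($E{\left(b \right)} = \left(b^{2} + \left(-4 + b^{2}\right) b\right) + 1 = \left(b^{2} + b \left(-4 + b^{2}\right)\right) + 1 = 1 + b^{2} + b \left(-4 + b^{2}\right)$)
$1278 E{\left(z \right)} = 1278 \left(1 + \left(-27\right)^{2} - 27 \left(-4 + \left(-27\right)^{2}\right)\right) = 1278 \left(1 + 729 - 27 \left(-4 + 729\right)\right) = 1278 \left(1 + 729 - 19575\right) = 1278 \left(-18845\right) = -24083910$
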